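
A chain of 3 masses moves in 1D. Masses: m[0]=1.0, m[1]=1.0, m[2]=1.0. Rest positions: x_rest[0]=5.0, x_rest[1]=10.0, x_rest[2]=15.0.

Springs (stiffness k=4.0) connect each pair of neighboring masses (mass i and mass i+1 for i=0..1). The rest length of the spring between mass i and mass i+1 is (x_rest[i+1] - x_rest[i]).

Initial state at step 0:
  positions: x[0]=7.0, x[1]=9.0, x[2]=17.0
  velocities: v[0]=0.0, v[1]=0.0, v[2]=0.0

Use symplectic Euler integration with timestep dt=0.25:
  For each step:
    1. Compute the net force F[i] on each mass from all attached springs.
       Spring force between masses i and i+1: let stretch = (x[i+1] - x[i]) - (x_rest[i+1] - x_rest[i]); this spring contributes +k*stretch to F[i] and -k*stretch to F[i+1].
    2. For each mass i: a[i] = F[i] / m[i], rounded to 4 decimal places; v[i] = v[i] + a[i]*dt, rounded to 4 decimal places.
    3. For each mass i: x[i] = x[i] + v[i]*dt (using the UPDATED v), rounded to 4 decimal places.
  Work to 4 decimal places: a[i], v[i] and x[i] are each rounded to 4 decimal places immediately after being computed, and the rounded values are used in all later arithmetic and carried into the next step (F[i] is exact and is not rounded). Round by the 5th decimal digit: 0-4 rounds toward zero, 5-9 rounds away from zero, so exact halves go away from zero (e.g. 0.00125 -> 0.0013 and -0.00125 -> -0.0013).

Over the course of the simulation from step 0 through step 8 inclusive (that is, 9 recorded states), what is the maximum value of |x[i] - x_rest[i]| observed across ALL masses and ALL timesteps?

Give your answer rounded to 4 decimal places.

Step 0: x=[7.0000 9.0000 17.0000] v=[0.0000 0.0000 0.0000]
Step 1: x=[6.2500 10.5000 16.2500] v=[-3.0000 6.0000 -3.0000]
Step 2: x=[5.3125 12.3750 15.3125] v=[-3.7500 7.5000 -3.7500]
Step 3: x=[4.8906 13.2188 14.8906] v=[-1.6875 3.3750 -1.6875]
Step 4: x=[5.3008 12.3985 15.3008] v=[1.6407 -3.2814 1.6407]
Step 5: x=[6.2354 10.5293 16.2354] v=[3.7384 -7.4768 3.7384]
Step 6: x=[6.9935 9.0132 16.9935] v=[3.0323 -6.0646 3.0323]
Step 7: x=[7.0065 8.9872 17.0065] v=[0.0520 -0.1040 0.0520]
Step 8: x=[6.2647 10.4709 16.2647] v=[-2.9673 5.9346 -2.9673]
Max displacement = 3.2188

Answer: 3.2188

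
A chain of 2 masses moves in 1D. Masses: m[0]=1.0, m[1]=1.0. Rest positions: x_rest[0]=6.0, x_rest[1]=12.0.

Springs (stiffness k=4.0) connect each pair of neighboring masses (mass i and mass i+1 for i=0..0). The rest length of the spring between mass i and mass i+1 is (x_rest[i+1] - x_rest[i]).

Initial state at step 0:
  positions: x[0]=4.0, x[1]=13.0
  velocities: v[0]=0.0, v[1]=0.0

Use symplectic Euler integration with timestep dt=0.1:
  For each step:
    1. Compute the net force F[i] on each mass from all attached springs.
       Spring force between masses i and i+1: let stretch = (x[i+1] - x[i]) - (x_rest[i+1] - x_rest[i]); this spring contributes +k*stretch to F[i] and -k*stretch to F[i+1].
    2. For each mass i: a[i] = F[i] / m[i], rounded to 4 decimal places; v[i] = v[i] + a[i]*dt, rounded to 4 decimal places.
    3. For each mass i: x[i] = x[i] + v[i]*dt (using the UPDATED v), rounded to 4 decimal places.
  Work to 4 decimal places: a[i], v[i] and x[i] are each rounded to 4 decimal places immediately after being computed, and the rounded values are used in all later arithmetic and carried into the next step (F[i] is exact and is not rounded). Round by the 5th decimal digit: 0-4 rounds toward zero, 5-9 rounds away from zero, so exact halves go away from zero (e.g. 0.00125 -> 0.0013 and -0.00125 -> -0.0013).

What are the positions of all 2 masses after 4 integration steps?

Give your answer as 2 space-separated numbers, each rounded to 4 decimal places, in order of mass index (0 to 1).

Step 0: x=[4.0000 13.0000] v=[0.0000 0.0000]
Step 1: x=[4.1200 12.8800] v=[1.2000 -1.2000]
Step 2: x=[4.3504 12.6496] v=[2.3040 -2.3040]
Step 3: x=[4.6728 12.3272] v=[3.2237 -3.2237]
Step 4: x=[5.0614 11.9387] v=[3.8855 -3.8855]

Answer: 5.0614 11.9387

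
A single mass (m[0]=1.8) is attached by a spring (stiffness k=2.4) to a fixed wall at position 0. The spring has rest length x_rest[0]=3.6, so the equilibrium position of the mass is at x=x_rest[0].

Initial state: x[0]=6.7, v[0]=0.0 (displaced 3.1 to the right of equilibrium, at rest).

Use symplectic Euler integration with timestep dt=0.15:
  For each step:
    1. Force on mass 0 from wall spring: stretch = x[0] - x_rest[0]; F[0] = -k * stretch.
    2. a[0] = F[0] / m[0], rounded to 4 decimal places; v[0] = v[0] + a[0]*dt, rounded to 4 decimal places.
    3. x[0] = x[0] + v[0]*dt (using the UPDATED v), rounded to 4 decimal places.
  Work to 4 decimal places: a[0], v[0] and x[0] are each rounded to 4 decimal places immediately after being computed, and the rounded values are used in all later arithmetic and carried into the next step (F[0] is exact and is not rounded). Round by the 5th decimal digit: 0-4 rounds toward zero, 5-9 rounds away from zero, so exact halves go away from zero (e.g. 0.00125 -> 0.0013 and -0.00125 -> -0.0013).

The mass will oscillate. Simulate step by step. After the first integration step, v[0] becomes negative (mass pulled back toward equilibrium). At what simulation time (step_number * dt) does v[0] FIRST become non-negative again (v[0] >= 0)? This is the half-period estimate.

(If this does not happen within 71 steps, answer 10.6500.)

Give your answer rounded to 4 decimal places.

Step 0: x=[6.7000] v=[0.0000]
Step 1: x=[6.6070] v=[-0.6200]
Step 2: x=[6.4238] v=[-1.2214]
Step 3: x=[6.1559] v=[-1.7862]
Step 4: x=[5.8113] v=[-2.2974]
Step 5: x=[5.4003] v=[-2.7397]
Step 6: x=[4.9353] v=[-3.0998]
Step 7: x=[4.4303] v=[-3.3669]
Step 8: x=[3.9004] v=[-3.5330]
Step 9: x=[3.3614] v=[-3.5931]
Step 10: x=[2.8296] v=[-3.5454]
Step 11: x=[2.3209] v=[-3.3913]
Step 12: x=[1.8506] v=[-3.1355]
Step 13: x=[1.4328] v=[-2.7856]
Step 14: x=[1.0800] v=[-2.3522]
Step 15: x=[0.8028] v=[-1.8482]
Step 16: x=[0.6095] v=[-1.2888]
Step 17: x=[0.5059] v=[-0.6907]
Step 18: x=[0.4951] v=[-0.0719]
Step 19: x=[0.5775] v=[0.5491]
First v>=0 after going negative at step 19, time=2.8500

Answer: 2.8500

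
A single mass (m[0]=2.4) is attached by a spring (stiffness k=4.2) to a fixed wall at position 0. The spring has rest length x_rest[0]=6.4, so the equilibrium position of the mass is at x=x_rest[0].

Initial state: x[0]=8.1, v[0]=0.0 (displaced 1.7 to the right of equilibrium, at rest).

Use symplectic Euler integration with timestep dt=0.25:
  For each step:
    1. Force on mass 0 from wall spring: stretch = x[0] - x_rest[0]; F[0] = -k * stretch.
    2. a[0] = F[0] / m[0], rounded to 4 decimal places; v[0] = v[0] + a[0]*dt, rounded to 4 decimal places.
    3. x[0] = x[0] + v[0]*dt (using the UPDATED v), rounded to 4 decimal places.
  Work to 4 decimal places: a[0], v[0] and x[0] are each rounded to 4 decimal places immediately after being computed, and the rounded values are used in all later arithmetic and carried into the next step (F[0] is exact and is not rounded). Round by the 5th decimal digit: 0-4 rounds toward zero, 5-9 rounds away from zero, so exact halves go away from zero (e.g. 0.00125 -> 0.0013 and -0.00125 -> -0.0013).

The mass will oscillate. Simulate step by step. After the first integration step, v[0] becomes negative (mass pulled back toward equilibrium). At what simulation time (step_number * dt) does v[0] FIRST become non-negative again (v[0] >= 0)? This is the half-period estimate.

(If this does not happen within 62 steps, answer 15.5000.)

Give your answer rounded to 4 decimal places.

Step 0: x=[8.1000] v=[0.0000]
Step 1: x=[7.9141] v=[-0.7438]
Step 2: x=[7.5626] v=[-1.4062]
Step 3: x=[7.0839] v=[-1.9149]
Step 4: x=[6.5304] v=[-2.2141]
Step 5: x=[5.9626] v=[-2.2712]
Step 6: x=[5.4427] v=[-2.0798]
Step 7: x=[5.0275] v=[-1.6610]
Step 8: x=[4.7624] v=[-1.0605]
Step 9: x=[4.6764] v=[-0.3441]
Step 10: x=[4.7789] v=[0.4100]
First v>=0 after going negative at step 10, time=2.5000

Answer: 2.5000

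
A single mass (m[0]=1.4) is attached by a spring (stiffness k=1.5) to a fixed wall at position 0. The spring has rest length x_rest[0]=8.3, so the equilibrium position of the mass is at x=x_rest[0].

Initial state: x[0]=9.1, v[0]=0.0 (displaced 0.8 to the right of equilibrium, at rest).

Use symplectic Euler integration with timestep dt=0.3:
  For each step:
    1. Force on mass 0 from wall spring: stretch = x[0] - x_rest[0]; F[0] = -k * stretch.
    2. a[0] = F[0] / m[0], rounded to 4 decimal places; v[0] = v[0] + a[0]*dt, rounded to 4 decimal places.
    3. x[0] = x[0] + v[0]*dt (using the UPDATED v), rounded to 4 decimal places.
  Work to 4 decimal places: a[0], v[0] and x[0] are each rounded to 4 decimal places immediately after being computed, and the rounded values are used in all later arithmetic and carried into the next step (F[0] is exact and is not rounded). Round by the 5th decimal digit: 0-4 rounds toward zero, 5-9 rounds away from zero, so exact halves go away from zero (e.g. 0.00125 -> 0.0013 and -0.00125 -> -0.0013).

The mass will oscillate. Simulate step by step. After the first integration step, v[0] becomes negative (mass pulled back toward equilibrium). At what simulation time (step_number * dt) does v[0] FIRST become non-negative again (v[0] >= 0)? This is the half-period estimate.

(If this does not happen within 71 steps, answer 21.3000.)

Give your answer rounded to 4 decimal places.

Answer: 3.3000

Derivation:
Step 0: x=[9.1000] v=[0.0000]
Step 1: x=[9.0229] v=[-0.2571]
Step 2: x=[8.8761] v=[-0.4895]
Step 3: x=[8.6737] v=[-0.6747]
Step 4: x=[8.4353] v=[-0.7948]
Step 5: x=[8.1838] v=[-0.8383]
Step 6: x=[7.9435] v=[-0.8010]
Step 7: x=[7.7376] v=[-0.6864]
Step 8: x=[7.5859] v=[-0.5056]
Step 9: x=[7.5031] v=[-0.2761]
Step 10: x=[7.4971] v=[-0.0200]
Step 11: x=[7.5685] v=[0.2381]
First v>=0 after going negative at step 11, time=3.3000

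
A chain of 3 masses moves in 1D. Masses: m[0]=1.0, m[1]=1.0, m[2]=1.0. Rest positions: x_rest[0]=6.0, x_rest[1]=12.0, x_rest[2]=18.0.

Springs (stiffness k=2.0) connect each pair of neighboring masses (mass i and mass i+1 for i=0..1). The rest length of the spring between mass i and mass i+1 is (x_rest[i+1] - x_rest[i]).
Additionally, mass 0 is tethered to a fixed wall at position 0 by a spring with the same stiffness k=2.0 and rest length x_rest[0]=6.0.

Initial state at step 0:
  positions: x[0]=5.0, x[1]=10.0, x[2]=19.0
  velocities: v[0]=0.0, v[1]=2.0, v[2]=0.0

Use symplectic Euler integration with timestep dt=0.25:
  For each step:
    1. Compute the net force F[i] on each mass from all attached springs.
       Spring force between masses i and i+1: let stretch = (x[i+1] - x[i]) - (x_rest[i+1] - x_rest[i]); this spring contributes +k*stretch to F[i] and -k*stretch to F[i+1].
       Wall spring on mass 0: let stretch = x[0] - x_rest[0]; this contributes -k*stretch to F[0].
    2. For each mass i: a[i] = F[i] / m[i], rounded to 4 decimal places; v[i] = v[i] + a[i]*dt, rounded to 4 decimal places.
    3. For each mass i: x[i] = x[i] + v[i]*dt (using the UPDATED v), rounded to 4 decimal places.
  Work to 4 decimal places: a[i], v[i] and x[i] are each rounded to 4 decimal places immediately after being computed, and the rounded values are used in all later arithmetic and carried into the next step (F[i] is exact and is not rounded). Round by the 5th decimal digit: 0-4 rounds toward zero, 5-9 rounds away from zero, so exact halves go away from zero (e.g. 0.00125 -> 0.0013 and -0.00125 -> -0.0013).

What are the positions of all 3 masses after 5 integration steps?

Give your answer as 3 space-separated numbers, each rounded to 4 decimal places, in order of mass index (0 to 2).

Answer: 6.9944 13.9163 17.1509

Derivation:
Step 0: x=[5.0000 10.0000 19.0000] v=[0.0000 2.0000 0.0000]
Step 1: x=[5.0000 11.0000 18.6250] v=[0.0000 4.0000 -1.5000]
Step 2: x=[5.1250 12.2031 18.0469] v=[0.5000 4.8125 -2.3125]
Step 3: x=[5.4942 13.2520 17.4883] v=[1.4766 4.1954 -2.2344]
Step 4: x=[6.1463 13.8607 17.1502] v=[2.6084 2.4347 -1.3526]
Step 5: x=[6.9944 13.9163 17.1509] v=[3.3925 0.2223 0.0027]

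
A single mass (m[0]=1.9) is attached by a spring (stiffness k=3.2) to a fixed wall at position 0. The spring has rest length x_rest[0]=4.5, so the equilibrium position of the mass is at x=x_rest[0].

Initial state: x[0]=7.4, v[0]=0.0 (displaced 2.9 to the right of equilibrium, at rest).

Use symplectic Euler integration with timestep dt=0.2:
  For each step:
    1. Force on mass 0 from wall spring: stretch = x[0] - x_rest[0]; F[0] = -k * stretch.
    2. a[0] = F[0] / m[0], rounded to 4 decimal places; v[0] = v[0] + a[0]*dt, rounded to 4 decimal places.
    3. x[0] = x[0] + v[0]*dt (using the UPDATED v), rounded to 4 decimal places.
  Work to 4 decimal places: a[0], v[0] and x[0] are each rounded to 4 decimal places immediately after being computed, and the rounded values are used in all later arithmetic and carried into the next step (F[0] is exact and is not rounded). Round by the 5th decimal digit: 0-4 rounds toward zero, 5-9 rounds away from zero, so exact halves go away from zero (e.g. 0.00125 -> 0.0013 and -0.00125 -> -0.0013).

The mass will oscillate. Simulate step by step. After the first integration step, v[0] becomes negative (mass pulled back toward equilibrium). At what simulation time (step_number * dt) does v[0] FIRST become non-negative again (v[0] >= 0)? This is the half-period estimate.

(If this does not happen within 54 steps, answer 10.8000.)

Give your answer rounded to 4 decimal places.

Answer: 2.6000

Derivation:
Step 0: x=[7.4000] v=[0.0000]
Step 1: x=[7.2046] v=[-0.9768]
Step 2: x=[6.8270] v=[-1.8878]
Step 3: x=[6.2927] v=[-2.6716]
Step 4: x=[5.6376] v=[-3.2755]
Step 5: x=[4.9059] v=[-3.6587]
Step 6: x=[4.1468] v=[-3.7954]
Step 7: x=[3.4115] v=[-3.6764]
Step 8: x=[2.7496] v=[-3.3097]
Step 9: x=[2.2056] v=[-2.7201]
Step 10: x=[1.8162] v=[-1.9472]
Step 11: x=[1.6076] v=[-1.0432]
Step 12: x=[1.5938] v=[-0.0689]
Step 13: x=[1.7758] v=[0.9100]
First v>=0 after going negative at step 13, time=2.6000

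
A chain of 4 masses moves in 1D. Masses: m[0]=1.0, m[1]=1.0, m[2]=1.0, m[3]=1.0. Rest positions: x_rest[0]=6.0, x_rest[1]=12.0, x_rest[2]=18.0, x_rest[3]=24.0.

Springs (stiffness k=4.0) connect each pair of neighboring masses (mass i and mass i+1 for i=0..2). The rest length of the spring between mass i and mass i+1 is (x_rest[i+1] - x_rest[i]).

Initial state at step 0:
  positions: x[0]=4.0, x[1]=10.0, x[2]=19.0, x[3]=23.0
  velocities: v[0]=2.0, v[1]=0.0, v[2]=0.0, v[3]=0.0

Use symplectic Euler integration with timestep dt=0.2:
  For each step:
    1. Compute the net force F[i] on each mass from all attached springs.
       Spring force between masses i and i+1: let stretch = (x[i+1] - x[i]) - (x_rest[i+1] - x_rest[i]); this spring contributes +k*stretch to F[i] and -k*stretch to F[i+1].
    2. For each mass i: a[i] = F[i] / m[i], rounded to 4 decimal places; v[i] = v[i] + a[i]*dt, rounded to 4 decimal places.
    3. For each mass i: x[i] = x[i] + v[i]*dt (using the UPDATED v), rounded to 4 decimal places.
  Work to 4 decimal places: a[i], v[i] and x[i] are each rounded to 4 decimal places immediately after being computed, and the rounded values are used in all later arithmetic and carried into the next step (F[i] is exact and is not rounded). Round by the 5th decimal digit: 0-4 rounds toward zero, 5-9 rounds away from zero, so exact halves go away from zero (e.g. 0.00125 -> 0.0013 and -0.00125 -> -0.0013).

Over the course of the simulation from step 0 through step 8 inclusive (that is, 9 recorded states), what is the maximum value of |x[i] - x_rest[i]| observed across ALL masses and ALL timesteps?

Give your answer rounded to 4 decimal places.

Step 0: x=[4.0000 10.0000 19.0000 23.0000] v=[2.0000 0.0000 0.0000 0.0000]
Step 1: x=[4.4000 10.4800 18.2000 23.3200] v=[2.0000 2.4000 -4.0000 1.6000]
Step 2: x=[4.8128 11.2224 16.9840 23.7808] v=[2.0640 3.7120 -6.0800 2.3040]
Step 3: x=[5.2911 11.8611 15.9336 24.1141] v=[2.3917 3.1936 -5.2518 1.6666]
Step 4: x=[5.8606 12.1002 15.5405 24.0985] v=[2.8477 1.1956 -1.9654 -0.0778]
Step 5: x=[6.4685 11.8914 15.9663 23.6737] v=[3.0394 -1.0438 2.1288 -2.1242]
Step 6: x=[6.9840 11.4670 16.9733 22.9757] v=[2.5777 -2.1222 5.0348 -3.4901]
Step 7: x=[7.2568 11.2063 18.0596 22.2773] v=[1.3641 -1.3036 5.4317 -3.4920]
Step 8: x=[7.2015 11.4102 18.7242 21.8641] v=[-0.2763 1.0194 3.3232 -2.0662]
Max displacement = 2.4595

Answer: 2.4595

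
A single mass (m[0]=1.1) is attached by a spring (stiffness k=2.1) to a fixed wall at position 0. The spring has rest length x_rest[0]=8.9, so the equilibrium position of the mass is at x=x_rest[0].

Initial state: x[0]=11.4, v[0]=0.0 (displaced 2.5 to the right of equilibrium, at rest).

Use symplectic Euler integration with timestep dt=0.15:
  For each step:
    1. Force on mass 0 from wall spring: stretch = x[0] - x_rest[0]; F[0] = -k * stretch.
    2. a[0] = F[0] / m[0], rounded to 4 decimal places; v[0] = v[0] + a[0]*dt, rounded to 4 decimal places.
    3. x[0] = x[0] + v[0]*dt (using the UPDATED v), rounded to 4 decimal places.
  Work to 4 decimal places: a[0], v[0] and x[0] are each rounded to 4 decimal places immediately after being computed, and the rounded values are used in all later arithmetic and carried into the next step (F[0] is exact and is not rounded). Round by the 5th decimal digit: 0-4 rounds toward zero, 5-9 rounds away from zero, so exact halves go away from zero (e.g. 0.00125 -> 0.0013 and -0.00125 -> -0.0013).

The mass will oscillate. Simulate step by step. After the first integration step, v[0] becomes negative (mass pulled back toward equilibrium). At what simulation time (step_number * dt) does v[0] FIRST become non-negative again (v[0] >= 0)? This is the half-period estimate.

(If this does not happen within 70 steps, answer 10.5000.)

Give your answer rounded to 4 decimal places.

Step 0: x=[11.4000] v=[0.0000]
Step 1: x=[11.2926] v=[-0.7159]
Step 2: x=[11.0824] v=[-1.4011]
Step 3: x=[10.7785] v=[-2.0261]
Step 4: x=[10.3939] v=[-2.5640]
Step 5: x=[9.9451] v=[-2.9918]
Step 6: x=[9.4514] v=[-3.2911]
Step 7: x=[8.9341] v=[-3.4490]
Step 8: x=[8.4153] v=[-3.4588]
Step 9: x=[7.9173] v=[-3.3200]
Step 10: x=[7.4615] v=[-3.0386]
Step 11: x=[7.0675] v=[-2.6267]
Step 12: x=[6.7522] v=[-2.1019]
Step 13: x=[6.5292] v=[-1.4869]
Step 14: x=[6.4080] v=[-0.8080]
Step 15: x=[6.3938] v=[-0.0944]
Step 16: x=[6.4873] v=[0.6233]
First v>=0 after going negative at step 16, time=2.4000

Answer: 2.4000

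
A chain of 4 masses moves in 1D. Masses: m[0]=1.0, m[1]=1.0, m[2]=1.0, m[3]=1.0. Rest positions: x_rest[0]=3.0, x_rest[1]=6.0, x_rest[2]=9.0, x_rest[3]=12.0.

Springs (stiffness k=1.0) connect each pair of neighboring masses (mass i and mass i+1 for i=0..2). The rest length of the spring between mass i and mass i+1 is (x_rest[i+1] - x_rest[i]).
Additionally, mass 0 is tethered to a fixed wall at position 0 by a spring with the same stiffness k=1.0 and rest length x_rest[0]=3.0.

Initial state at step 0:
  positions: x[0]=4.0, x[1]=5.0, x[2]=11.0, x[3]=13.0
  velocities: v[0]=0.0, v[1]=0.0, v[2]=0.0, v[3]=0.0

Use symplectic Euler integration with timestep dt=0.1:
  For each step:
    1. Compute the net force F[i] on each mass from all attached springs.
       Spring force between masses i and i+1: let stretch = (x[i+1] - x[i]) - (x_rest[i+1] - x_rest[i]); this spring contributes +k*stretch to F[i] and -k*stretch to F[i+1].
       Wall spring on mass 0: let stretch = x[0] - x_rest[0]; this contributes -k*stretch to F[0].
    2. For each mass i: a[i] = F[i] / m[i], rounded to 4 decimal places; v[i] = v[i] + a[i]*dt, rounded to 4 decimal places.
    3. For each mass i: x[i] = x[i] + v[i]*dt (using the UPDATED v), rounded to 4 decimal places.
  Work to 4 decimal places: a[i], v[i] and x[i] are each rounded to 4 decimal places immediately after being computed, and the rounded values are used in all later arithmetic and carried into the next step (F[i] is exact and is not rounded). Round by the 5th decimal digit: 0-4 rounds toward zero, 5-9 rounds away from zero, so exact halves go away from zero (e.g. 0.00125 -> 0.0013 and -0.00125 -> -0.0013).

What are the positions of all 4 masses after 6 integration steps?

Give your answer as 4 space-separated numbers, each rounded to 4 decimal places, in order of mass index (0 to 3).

Step 0: x=[4.0000 5.0000 11.0000 13.0000] v=[0.0000 0.0000 0.0000 0.0000]
Step 1: x=[3.9700 5.0500 10.9600 13.0100] v=[-0.3000 0.5000 -0.4000 0.1000]
Step 2: x=[3.9111 5.1483 10.8814 13.0295] v=[-0.5890 0.9830 -0.7860 0.1950]
Step 3: x=[3.8255 5.2916 10.7670 13.0575] v=[-0.8564 1.4326 -1.1445 0.2802]
Step 4: x=[3.7163 5.4750 10.6207 13.0926] v=[-1.0923 1.8335 -1.4630 0.3512]
Step 5: x=[3.5875 5.6922 10.4477 13.1330] v=[-1.2881 2.1722 -1.7304 0.4040]
Step 6: x=[3.4439 5.9359 10.2540 13.1766] v=[-1.4364 2.4373 -1.9374 0.4355]

Answer: 3.4439 5.9359 10.2540 13.1766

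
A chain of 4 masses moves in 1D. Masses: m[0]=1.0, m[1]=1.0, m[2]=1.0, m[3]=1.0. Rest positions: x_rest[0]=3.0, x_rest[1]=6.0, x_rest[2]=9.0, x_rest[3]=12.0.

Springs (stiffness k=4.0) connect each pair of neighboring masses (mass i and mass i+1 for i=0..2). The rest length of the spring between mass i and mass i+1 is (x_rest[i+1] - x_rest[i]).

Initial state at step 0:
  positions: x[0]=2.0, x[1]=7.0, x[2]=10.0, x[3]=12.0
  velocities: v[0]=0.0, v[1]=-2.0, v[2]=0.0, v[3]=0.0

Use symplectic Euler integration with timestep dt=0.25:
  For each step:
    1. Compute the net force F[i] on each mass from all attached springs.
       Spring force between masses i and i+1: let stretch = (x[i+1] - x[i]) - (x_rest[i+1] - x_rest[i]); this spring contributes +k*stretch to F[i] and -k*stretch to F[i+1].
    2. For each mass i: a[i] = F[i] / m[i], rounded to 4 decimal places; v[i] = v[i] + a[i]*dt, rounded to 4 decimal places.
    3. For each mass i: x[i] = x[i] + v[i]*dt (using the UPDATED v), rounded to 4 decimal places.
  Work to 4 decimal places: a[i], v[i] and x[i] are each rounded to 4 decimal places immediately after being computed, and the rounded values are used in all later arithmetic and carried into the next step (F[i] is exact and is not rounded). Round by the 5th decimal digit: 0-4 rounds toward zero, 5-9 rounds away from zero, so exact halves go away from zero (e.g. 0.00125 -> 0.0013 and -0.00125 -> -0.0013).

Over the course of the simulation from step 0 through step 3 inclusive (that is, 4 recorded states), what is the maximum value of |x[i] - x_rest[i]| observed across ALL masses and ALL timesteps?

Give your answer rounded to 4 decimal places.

Answer: 1.3281

Derivation:
Step 0: x=[2.0000 7.0000 10.0000 12.0000] v=[0.0000 -2.0000 0.0000 0.0000]
Step 1: x=[2.5000 6.0000 9.7500 12.2500] v=[2.0000 -4.0000 -1.0000 1.0000]
Step 2: x=[3.1250 5.0625 9.1875 12.6250] v=[2.5000 -3.7500 -2.2500 1.5000]
Step 3: x=[3.4844 4.6719 8.4531 12.8906] v=[1.4375 -1.5625 -2.9375 1.0625]
Max displacement = 1.3281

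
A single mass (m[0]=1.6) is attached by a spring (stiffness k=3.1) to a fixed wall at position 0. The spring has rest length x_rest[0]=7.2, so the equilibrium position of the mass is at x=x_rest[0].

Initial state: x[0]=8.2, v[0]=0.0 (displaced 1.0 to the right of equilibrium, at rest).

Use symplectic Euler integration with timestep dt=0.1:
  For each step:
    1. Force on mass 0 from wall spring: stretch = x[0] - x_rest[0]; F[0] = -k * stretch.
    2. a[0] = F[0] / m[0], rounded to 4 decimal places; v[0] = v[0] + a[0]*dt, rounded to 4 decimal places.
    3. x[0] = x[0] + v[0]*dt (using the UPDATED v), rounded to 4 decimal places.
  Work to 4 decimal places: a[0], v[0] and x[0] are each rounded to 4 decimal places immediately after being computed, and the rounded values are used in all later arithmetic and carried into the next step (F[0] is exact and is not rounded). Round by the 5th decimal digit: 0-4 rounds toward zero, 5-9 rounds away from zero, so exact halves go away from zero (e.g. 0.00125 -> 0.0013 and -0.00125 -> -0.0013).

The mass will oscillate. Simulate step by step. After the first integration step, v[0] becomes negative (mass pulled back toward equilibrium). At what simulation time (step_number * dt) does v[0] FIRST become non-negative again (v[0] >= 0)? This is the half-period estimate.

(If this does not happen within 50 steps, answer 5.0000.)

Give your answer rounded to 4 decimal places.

Answer: 2.3000

Derivation:
Step 0: x=[8.2000] v=[0.0000]
Step 1: x=[8.1806] v=[-0.1938]
Step 2: x=[8.1422] v=[-0.3838]
Step 3: x=[8.0856] v=[-0.5664]
Step 4: x=[8.0118] v=[-0.7380]
Step 5: x=[7.9223] v=[-0.8953]
Step 6: x=[7.8188] v=[-1.0353]
Step 7: x=[7.7033] v=[-1.1552]
Step 8: x=[7.5780] v=[-1.2527]
Step 9: x=[7.4454] v=[-1.3259]
Step 10: x=[7.3081] v=[-1.3735]
Step 11: x=[7.1687] v=[-1.3944]
Step 12: x=[7.0299] v=[-1.3883]
Step 13: x=[6.8944] v=[-1.3553]
Step 14: x=[6.7648] v=[-1.2961]
Step 15: x=[6.6436] v=[-1.2118]
Step 16: x=[6.5332] v=[-1.1040]
Step 17: x=[6.4357] v=[-0.9748]
Step 18: x=[6.3530] v=[-0.8267]
Step 19: x=[6.2867] v=[-0.6626]
Step 20: x=[6.2381] v=[-0.4857]
Step 21: x=[6.2082] v=[-0.2993]
Step 22: x=[6.1975] v=[-0.1071]
Step 23: x=[6.2062] v=[0.0871]
First v>=0 after going negative at step 23, time=2.3000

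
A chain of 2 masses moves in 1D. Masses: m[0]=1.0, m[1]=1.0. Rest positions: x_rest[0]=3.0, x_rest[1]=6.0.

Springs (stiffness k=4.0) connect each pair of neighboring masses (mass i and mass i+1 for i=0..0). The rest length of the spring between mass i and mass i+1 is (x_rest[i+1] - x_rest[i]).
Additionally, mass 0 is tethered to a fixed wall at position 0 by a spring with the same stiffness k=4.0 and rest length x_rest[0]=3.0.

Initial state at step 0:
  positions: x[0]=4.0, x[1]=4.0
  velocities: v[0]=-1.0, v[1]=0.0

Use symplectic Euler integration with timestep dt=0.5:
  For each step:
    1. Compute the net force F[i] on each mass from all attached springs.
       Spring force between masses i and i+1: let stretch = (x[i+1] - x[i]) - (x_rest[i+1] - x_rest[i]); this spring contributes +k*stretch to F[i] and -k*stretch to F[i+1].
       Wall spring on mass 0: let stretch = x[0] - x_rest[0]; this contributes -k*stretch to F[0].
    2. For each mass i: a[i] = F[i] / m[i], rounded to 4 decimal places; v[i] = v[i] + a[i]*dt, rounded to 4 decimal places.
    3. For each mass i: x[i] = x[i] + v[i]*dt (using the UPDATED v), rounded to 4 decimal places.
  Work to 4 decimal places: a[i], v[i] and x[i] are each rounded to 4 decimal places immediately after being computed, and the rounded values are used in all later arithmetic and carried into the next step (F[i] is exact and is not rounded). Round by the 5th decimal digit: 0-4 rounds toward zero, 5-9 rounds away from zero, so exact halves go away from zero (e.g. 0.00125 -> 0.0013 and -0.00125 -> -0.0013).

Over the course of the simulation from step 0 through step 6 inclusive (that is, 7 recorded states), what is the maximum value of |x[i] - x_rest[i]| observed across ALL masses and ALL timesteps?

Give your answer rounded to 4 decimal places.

Answer: 3.5000

Derivation:
Step 0: x=[4.0000 4.0000] v=[-1.0000 0.0000]
Step 1: x=[-0.5000 7.0000] v=[-9.0000 6.0000]
Step 2: x=[3.0000 5.5000] v=[7.0000 -3.0000]
Step 3: x=[6.0000 4.5000] v=[6.0000 -2.0000]
Step 4: x=[1.5000 8.0000] v=[-9.0000 7.0000]
Step 5: x=[2.0000 8.0000] v=[1.0000 0.0000]
Step 6: x=[6.5000 5.0000] v=[9.0000 -6.0000]
Max displacement = 3.5000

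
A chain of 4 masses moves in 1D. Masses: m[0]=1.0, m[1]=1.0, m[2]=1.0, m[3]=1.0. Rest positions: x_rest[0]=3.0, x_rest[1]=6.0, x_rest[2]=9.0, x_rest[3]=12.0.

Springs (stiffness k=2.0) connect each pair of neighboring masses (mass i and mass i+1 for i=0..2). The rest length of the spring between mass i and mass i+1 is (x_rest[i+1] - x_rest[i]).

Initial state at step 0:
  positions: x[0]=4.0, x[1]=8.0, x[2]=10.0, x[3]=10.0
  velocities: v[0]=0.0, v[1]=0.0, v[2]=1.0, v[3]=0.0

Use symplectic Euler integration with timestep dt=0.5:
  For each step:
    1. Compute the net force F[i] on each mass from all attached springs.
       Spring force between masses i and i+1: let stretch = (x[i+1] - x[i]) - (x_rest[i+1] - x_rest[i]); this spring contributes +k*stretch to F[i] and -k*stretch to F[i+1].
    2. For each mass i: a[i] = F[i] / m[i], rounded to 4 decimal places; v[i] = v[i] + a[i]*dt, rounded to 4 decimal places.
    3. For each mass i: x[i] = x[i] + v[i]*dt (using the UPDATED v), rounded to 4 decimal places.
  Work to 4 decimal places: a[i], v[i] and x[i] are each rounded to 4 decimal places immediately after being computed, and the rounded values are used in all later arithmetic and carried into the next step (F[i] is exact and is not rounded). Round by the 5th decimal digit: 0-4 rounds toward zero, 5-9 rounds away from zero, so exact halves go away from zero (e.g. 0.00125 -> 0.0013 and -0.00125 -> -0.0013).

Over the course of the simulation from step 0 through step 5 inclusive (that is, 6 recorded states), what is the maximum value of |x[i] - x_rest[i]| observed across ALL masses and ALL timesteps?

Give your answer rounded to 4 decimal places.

Step 0: x=[4.0000 8.0000 10.0000 10.0000] v=[0.0000 0.0000 1.0000 0.0000]
Step 1: x=[4.5000 7.0000 9.5000 11.5000] v=[1.0000 -2.0000 -1.0000 3.0000]
Step 2: x=[4.7500 6.0000 8.7500 13.5000] v=[0.5000 -2.0000 -1.5000 4.0000]
Step 3: x=[4.1250 5.7500 9.0000 14.6250] v=[-1.2500 -0.5000 0.5000 2.2500]
Step 4: x=[2.8125 6.3125 10.4375 14.4375] v=[-2.6250 1.1250 2.8750 -0.3750]
Step 5: x=[1.7500 7.1875 11.8125 13.7500] v=[-2.1250 1.7500 2.7500 -1.3750]
Max displacement = 2.8125

Answer: 2.8125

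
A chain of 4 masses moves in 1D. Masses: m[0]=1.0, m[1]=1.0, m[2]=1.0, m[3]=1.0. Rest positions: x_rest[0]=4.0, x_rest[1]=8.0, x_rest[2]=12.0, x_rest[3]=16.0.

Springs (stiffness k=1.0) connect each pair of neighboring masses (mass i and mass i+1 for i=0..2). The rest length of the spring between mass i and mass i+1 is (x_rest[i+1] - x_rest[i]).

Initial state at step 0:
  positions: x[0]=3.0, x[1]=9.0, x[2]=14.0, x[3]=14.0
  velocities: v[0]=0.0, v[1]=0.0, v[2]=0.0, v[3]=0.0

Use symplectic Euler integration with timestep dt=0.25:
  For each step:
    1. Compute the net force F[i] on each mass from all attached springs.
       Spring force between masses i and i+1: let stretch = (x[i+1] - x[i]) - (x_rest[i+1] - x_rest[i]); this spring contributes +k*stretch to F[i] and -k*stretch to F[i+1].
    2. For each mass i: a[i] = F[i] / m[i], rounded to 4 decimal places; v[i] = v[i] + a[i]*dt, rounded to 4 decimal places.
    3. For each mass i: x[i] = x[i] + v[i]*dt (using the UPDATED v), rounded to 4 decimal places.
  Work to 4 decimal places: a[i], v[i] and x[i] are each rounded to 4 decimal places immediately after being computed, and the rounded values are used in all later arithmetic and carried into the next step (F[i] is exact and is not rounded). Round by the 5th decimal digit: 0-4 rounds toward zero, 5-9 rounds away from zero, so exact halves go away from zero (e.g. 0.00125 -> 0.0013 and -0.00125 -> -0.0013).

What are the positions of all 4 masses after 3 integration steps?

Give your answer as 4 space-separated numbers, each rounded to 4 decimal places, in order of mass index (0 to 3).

Step 0: x=[3.0000 9.0000 14.0000 14.0000] v=[0.0000 0.0000 0.0000 0.0000]
Step 1: x=[3.1250 8.9375 13.6875 14.2500] v=[0.5000 -0.2500 -1.2500 1.0000]
Step 2: x=[3.3633 8.8086 13.1133 14.7149] v=[0.9531 -0.5156 -2.2969 1.8594]
Step 3: x=[3.6919 8.6084 12.3701 15.3297] v=[1.3144 -0.8008 -2.9727 2.4590]

Answer: 3.6919 8.6084 12.3701 15.3297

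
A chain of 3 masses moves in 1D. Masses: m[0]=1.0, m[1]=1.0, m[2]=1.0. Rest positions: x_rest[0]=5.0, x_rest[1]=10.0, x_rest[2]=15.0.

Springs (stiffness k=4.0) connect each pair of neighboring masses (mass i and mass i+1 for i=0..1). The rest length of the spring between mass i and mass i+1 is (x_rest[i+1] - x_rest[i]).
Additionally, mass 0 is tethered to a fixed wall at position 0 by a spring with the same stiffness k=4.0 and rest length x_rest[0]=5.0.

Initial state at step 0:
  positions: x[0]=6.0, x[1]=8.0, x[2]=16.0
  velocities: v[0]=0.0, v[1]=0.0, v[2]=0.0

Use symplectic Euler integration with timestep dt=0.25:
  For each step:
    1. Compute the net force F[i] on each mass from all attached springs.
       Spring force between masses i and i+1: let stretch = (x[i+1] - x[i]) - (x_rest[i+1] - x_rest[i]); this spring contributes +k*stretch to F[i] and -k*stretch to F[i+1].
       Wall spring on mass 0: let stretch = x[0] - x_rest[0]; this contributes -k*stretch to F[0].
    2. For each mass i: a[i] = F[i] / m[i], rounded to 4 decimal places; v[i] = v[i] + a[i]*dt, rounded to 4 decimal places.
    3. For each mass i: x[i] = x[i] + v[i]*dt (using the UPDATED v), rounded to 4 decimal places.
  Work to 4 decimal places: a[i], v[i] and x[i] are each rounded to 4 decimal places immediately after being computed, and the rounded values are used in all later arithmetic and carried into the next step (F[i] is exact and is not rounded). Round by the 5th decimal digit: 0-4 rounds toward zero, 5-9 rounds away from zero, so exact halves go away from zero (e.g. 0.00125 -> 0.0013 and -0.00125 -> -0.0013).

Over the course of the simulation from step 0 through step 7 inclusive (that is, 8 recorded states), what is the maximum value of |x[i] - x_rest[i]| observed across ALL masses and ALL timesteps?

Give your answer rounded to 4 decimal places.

Answer: 2.0156

Derivation:
Step 0: x=[6.0000 8.0000 16.0000] v=[0.0000 0.0000 0.0000]
Step 1: x=[5.0000 9.5000 15.2500] v=[-4.0000 6.0000 -3.0000]
Step 2: x=[3.8750 11.3125 14.3125] v=[-4.5000 7.2500 -3.7500]
Step 3: x=[3.6406 12.0156 13.8750] v=[-0.9375 2.8125 -1.7500]
Step 4: x=[4.5898 11.0898 14.2227] v=[3.7969 -3.7031 1.3906]
Step 5: x=[6.0166 9.3223 15.0371] v=[5.7071 -7.0702 3.2577]
Step 6: x=[6.7657 8.1570 15.6728] v=[2.9962 -4.6611 2.5429]
Step 7: x=[6.1712 8.5229 15.6796] v=[-2.3782 1.4634 0.0271]
Max displacement = 2.0156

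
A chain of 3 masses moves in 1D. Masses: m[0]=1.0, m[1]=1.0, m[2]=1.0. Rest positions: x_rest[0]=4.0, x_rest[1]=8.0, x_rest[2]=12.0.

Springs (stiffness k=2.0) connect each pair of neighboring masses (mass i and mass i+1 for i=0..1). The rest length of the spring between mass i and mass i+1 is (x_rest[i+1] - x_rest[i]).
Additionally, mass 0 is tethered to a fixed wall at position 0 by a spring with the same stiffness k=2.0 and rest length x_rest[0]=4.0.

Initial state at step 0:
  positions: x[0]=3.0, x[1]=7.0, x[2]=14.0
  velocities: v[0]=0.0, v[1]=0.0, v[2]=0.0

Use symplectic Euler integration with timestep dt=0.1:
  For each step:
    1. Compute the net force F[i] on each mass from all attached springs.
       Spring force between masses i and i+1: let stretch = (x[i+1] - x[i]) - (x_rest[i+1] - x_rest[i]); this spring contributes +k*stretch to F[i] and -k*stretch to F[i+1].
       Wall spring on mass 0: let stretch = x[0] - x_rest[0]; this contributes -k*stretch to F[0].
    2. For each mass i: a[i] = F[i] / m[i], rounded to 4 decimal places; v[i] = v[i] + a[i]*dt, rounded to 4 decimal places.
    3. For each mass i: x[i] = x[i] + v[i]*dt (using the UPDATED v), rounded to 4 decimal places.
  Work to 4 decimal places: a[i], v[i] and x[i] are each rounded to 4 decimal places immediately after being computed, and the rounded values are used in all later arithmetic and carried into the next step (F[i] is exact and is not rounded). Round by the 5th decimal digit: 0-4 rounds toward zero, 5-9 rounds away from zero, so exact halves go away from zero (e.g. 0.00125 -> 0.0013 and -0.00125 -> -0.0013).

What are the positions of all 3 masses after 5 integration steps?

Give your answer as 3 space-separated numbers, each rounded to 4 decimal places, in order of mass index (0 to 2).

Step 0: x=[3.0000 7.0000 14.0000] v=[0.0000 0.0000 0.0000]
Step 1: x=[3.0200 7.0600 13.9400] v=[0.2000 0.6000 -0.6000]
Step 2: x=[3.0604 7.1768 13.8224] v=[0.4040 1.1680 -1.1760]
Step 3: x=[3.1219 7.3442 13.6519] v=[0.6152 1.6738 -1.7051]
Step 4: x=[3.2054 7.5533 13.4352] v=[0.8353 2.0909 -2.1666]
Step 5: x=[3.3118 7.7931 13.1809] v=[1.0638 2.3977 -2.5430]

Answer: 3.3118 7.7931 13.1809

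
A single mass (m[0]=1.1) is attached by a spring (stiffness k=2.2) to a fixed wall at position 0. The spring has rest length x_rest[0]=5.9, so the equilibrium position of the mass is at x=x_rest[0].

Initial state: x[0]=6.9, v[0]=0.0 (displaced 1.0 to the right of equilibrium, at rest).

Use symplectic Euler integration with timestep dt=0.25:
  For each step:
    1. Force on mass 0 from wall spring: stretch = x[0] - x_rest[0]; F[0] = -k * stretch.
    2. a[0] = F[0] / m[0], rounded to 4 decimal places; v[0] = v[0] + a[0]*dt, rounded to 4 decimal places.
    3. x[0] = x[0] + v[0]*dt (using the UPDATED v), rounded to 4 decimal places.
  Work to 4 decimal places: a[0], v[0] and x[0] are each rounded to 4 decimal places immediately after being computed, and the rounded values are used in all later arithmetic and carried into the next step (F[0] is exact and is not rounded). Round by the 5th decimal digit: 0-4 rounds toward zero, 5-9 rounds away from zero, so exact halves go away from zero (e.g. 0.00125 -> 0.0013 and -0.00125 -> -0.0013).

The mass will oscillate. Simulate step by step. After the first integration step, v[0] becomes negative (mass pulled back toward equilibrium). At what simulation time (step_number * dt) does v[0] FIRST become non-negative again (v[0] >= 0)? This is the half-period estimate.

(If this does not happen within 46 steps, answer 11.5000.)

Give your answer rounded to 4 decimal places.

Answer: 2.2500

Derivation:
Step 0: x=[6.9000] v=[0.0000]
Step 1: x=[6.7750] v=[-0.5000]
Step 2: x=[6.5406] v=[-0.9375]
Step 3: x=[6.2262] v=[-1.2578]
Step 4: x=[5.8710] v=[-1.4209]
Step 5: x=[5.5194] v=[-1.4064]
Step 6: x=[5.2154] v=[-1.2161]
Step 7: x=[4.9970] v=[-0.8738]
Step 8: x=[4.8914] v=[-0.4223]
Step 9: x=[4.9119] v=[0.0820]
First v>=0 after going negative at step 9, time=2.2500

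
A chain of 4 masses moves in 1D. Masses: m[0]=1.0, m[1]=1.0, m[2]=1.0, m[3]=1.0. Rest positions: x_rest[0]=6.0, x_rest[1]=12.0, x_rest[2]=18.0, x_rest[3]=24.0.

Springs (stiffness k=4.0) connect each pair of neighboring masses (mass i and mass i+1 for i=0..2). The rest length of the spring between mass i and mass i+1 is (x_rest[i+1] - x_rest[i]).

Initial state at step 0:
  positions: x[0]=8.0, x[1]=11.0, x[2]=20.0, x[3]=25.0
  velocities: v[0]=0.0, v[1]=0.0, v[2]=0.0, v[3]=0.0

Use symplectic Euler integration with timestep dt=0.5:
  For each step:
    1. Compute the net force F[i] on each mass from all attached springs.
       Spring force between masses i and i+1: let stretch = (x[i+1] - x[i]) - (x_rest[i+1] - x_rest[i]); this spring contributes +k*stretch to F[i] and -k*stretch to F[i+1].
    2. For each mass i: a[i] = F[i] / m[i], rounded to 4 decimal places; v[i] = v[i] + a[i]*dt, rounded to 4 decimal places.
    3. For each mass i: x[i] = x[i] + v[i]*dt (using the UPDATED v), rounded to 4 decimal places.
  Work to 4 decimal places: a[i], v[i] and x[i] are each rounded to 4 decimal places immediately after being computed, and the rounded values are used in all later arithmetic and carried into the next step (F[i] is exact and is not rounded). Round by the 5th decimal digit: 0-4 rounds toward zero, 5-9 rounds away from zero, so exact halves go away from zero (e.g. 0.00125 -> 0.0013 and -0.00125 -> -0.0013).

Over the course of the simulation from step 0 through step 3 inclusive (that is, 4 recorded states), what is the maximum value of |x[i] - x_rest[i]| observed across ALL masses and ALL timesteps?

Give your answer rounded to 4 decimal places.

Step 0: x=[8.0000 11.0000 20.0000 25.0000] v=[0.0000 0.0000 0.0000 0.0000]
Step 1: x=[5.0000 17.0000 16.0000 26.0000] v=[-6.0000 12.0000 -8.0000 2.0000]
Step 2: x=[8.0000 10.0000 23.0000 23.0000] v=[6.0000 -14.0000 14.0000 -6.0000]
Step 3: x=[7.0000 14.0000 17.0000 26.0000] v=[-2.0000 8.0000 -12.0000 6.0000]
Max displacement = 5.0000

Answer: 5.0000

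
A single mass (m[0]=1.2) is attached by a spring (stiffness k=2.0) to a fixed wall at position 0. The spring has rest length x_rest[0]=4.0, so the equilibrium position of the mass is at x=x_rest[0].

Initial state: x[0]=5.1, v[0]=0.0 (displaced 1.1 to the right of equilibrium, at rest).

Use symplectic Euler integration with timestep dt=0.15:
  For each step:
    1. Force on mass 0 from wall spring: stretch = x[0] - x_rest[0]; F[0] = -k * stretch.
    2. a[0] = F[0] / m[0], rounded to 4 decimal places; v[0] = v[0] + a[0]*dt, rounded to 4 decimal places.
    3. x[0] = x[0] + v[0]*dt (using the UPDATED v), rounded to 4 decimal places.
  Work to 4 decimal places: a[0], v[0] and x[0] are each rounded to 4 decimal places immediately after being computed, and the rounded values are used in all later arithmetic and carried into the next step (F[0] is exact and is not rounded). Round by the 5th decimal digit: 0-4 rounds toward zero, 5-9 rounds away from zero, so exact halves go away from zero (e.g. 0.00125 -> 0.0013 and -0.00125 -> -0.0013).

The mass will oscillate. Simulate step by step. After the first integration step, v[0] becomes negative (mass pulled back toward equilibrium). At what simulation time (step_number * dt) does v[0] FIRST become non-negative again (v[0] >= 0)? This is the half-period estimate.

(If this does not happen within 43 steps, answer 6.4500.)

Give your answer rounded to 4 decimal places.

Step 0: x=[5.1000] v=[0.0000]
Step 1: x=[5.0588] v=[-0.2750]
Step 2: x=[4.9778] v=[-0.5397]
Step 3: x=[4.8602] v=[-0.7842]
Step 4: x=[4.7103] v=[-0.9993]
Step 5: x=[4.5338] v=[-1.1769]
Step 6: x=[4.3372] v=[-1.3104]
Step 7: x=[4.1280] v=[-1.3947]
Step 8: x=[3.9140] v=[-1.4267]
Step 9: x=[3.7032] v=[-1.4052]
Step 10: x=[3.5036] v=[-1.3310]
Step 11: x=[3.3226] v=[-1.2069]
Step 12: x=[3.1670] v=[-1.0376]
Step 13: x=[3.0426] v=[-0.8294]
Step 14: x=[2.9541] v=[-0.5900]
Step 15: x=[2.9048] v=[-0.3285]
Step 16: x=[2.8966] v=[-0.0547]
Step 17: x=[2.9298] v=[0.2212]
First v>=0 after going negative at step 17, time=2.5500

Answer: 2.5500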